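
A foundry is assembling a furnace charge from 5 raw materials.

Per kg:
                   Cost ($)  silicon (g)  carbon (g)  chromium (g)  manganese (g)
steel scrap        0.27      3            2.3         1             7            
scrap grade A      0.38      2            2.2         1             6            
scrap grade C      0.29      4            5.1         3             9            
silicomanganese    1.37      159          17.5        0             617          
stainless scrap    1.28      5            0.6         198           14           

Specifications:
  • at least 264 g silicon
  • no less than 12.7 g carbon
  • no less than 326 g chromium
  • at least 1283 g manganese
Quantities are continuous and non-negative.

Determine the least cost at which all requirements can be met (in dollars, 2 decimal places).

$4.91

Let x1 = kg of steel scrap, x2 = kg of scrap grade A, x3 = kg of scrap grade C, x4 = kg of silicomanganese, x5 = kg of stainless scrap.
Minimize 0.27x1 + 0.38x2 + 0.29x3 + 1.37x4 + 1.28x5 s.t.:
  3x1 + 2x2 + 4x3 + 159x4 + 5x5 ≥ 264   (silicon)
  2.3x1 + 2.2x2 + 5.1x3 + 17.5x4 + 0.6x5 ≥ 12.7   (carbon)
  1x1 + 1x2 + 3x3 + 198x5 ≥ 326   (chromium)
  7x1 + 6x2 + 9x3 + 617x4 + 14x5 ≥ 1283   (manganese)
  x1, x2, x3, x4, x5 ≥ 0.
At the optimum only silicomanganese, stainless scrap are positive (steel scrap, scrap grade A, scrap grade C = 0). Binding constraints: chromium and manganese.
So silicomanganese = 2.0421 kg, stainless scrap = 1.6465 kg.
Cost = 1.37·2.0421 + 1.28·1.6465 = 4.9052.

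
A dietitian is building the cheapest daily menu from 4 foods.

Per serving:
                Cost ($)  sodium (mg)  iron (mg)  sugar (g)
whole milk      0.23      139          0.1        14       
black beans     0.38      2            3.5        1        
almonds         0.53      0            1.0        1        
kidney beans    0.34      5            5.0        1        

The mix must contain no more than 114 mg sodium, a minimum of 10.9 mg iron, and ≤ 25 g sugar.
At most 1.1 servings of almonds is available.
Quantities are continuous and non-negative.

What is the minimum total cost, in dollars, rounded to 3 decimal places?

Treat it as an LP. Let x1 = servings of whole milk, x2 = servings of black beans, x3 = servings of almonds, x4 = servings of kidney beans.
Minimize 0.23x1 + 0.38x2 + 0.53x3 + 0.34x4 with:
  139x1 + 2x2 + 5x4 ≤ 114   (sodium)
  0.1x1 + 3.5x2 + 1x3 + 5x4 ≥ 10.9   (iron)
  14x1 + 1x2 + 1x3 + 1x4 ≤ 25   (sugar)
  x3 ≤ 1.1
  x1, x2, x3, x4 ≥ 0.
The optimal basis is {kidney beans}; whole milk, black beans, almonds drop out. The iron requirement is met with equality.
That vertex is x4 = 2.18.
Cost = 0.34·2.18 = 0.74120.

$0.741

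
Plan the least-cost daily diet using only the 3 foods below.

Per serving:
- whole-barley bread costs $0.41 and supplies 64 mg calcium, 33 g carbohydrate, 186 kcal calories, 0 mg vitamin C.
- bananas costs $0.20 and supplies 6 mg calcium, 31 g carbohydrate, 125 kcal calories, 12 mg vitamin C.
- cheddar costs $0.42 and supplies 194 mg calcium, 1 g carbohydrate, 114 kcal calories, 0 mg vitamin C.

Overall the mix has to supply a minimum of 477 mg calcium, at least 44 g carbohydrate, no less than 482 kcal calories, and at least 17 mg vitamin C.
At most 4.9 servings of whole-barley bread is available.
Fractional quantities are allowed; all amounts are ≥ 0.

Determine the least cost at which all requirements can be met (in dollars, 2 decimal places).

Set it up as a linear program. Let x1 = servings of whole-barley bread, x2 = servings of bananas, x3 = servings of cheddar.
Minimise 0.41x1 + 0.2x2 + 0.42x3 s.t.:
  64x1 + 6x2 + 194x3 ≥ 477   (calcium)
  33x1 + 31x2 + 1x3 ≥ 44   (carbohydrate)
  186x1 + 125x2 + 114x3 ≥ 482   (calories)
  12x2 ≥ 17   (vitamin C)
  x1 ≤ 4.9
  x1, x2, x3 ≥ 0.
The minimum-cost mix takes nothing from whole-barley bread — only bananas, cheddar. Binding constraints: calcium and calories.
Optimal quantities: bananas = 1.66 servings, cheddar = 2.407 servings.
Hence cost = 0.2·1.66 + 0.42·2.407 = $1.3429.

$1.34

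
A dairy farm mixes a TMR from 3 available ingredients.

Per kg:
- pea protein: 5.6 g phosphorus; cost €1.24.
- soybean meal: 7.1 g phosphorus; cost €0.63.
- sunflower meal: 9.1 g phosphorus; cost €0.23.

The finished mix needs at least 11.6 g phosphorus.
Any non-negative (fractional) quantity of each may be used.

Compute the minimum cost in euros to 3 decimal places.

€0.293

Let x1 = kg of pea protein, x2 = kg of soybean meal, x3 = kg of sunflower meal.
min 1.24x1 + 0.63x2 + 0.23x3 subject to:
  5.6x1 + 7.1x2 + 9.1x3 ≥ 11.6   (phosphorus)
  x1, x2, x3 ≥ 0.
At the optimum only sunflower meal is positive (pea protein, soybean meal = 0). Binding constraint: phosphorus.
Solving gives x3 = 1.275.
Cost = 0.23·1.275 = 0.29325.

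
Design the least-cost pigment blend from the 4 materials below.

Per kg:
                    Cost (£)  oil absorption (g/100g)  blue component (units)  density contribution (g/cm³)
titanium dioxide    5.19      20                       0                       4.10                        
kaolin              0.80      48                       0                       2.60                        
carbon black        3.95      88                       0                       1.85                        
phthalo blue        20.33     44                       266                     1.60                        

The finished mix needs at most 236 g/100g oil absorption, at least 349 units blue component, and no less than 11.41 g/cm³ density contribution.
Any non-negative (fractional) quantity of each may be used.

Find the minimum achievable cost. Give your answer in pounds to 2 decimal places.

Let x1 = kg of titanium dioxide, x2 = kg of kaolin, x3 = kg of carbon black, x4 = kg of phthalo blue.
min 5.19x1 + 0.8x2 + 3.95x3 + 20.33x4 with:
  20x1 + 48x2 + 88x3 + 44x4 ≤ 236   (oil absorption)
  266x4 ≥ 349   (blue component)
  4.1x1 + 2.6x2 + 1.85x3 + 1.6x4 ≥ 11.41   (density contribution)
  x1, x2, x3, x4 ≥ 0.
The minimum-cost mix takes nothing from titanium dioxide, carbon black — only kaolin, phthalo blue. There the blue component and density contribution constraints are tight.
Solving gives x2 = 3.581, x4 = 1.312.
Cost = 0.8·3.581 + 20.33·1.312 = 29.5378.

£29.54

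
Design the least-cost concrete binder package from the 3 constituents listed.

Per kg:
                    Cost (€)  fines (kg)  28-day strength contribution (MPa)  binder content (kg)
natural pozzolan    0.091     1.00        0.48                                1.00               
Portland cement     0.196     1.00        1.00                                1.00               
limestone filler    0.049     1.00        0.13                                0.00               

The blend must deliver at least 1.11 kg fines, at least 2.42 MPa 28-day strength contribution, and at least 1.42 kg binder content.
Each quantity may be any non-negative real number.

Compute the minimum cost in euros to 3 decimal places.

Set it up as a linear program. Let x1 = kg of natural pozzolan, x2 = kg of Portland cement, x3 = kg of limestone filler.
Minimize 0.091x1 + 0.196x2 + 0.049x3 with:
  1x1 + 1x2 + 1x3 ≥ 1.11   (fines)
  0.48x1 + 1x2 + 0.13x3 ≥ 2.42   (28-day strength contribution)
  1x1 + 1x2 ≥ 1.42   (binder content)
  x1, x2, x3 ≥ 0.
At the optimum only natural pozzolan is positive (Portland cement, limestone filler = 0). Binding constraint: 28-day strength contribution.
Solving gives x1 = 5.042.
Total cost: 0.091·5.042 = 0.45882.

€0.459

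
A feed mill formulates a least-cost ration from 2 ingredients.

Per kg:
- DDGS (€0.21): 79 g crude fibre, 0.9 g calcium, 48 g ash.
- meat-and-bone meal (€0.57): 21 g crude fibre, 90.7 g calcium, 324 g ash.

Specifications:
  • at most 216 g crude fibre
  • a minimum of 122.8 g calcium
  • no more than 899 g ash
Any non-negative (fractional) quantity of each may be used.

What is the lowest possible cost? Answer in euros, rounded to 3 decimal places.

Treat it as an LP. Let x1 = kg of DDGS, x2 = kg of meat-and-bone meal.
Minimize 0.21x1 + 0.57x2 s.t.:
  79x1 + 21x2 ≤ 216   (crude fibre)
  0.9x1 + 90.7x2 ≥ 122.8   (calcium)
  48x1 + 324x2 ≤ 899   (ash)
  x1, x2 ≥ 0.
At the optimum only meat-and-bone meal is positive (DDGS = 0). There the calcium constraint is tight.
Optimal quantities: meat-and-bone meal = 1.354 kg.
Total cost: 0.57·1.354 = 0.77178.

€0.772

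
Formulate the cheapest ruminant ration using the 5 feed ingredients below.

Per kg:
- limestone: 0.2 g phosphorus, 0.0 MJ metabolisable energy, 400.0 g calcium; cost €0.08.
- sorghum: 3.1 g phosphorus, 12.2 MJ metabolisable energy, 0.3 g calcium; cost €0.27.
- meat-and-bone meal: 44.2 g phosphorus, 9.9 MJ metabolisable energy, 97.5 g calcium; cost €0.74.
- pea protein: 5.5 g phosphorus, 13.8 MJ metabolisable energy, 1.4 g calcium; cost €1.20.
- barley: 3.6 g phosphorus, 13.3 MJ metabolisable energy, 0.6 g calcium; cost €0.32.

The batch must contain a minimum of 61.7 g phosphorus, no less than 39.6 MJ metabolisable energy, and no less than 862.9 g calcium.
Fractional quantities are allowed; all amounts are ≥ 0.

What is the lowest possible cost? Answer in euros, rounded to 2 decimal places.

€1.67

Set it up as a linear program. Let x1 = kg of limestone, x2 = kg of sorghum, x3 = kg of meat-and-bone meal, x4 = kg of pea protein, x5 = kg of barley.
min 0.08x1 + 0.27x2 + 0.74x3 + 1.2x4 + 0.32x5 subject to:
  0.2x1 + 3.1x2 + 44.2x3 + 5.5x4 + 3.6x5 ≥ 61.7   (phosphorus)
  12.2x2 + 9.9x3 + 13.8x4 + 13.3x5 ≥ 39.6   (metabolisable energy)
  400x1 + 0.3x2 + 97.5x3 + 1.4x4 + 0.6x5 ≥ 862.9   (calcium)
  x1, x2, x3, x4, x5 ≥ 0.
The cheapest feasible vertex uses only limestone, sorghum, meat-and-bone meal; pea protein, barley are not used. There the phosphorus, metabolisable energy, calcium constraints are tight.
Optimal quantities: limestone = 1.856 kg, sorghum = 2.248 kg, meat-and-bone meal = 1.23 kg.
Hence cost = 0.08·1.856 + 0.27·2.248 + 0.74·1.23 = €1.6656.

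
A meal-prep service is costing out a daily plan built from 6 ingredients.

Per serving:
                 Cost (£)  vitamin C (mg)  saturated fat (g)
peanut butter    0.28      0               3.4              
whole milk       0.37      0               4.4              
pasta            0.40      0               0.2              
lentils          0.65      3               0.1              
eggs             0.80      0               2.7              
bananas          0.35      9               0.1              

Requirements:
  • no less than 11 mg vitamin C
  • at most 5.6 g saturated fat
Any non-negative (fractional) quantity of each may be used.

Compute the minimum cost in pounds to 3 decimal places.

Set it up as a linear program. Let x1 = servings of peanut butter, x2 = servings of whole milk, x3 = servings of pasta, x4 = servings of lentils, x5 = servings of eggs, x6 = servings of bananas.
Minimise 0.28x1 + 0.37x2 + 0.4x3 + 0.65x4 + 0.8x5 + 0.35x6 with:
  3x4 + 9x6 ≥ 11   (vitamin C)
  3.4x1 + 4.4x2 + 0.2x3 + 0.1x4 + 2.7x5 + 0.1x6 ≤ 5.6   (saturated fat)
  x1, x2, x3, x4, x5, x6 ≥ 0.
The minimum-cost mix takes nothing from peanut butter, whole milk, pasta, lentils, eggs — only bananas. The vitamin C requirement is met with equality.
So bananas = 1.222 servings.
Objective = 0.35·1.222 = 0.42770.

£0.428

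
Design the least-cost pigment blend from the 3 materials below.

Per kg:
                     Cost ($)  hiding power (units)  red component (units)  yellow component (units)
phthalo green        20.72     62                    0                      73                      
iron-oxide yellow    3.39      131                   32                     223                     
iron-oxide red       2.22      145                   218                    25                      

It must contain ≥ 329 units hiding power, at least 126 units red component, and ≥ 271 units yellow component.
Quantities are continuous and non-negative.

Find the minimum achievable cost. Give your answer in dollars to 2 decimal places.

$6.52

This is a linear program. Let x1 = kg of phthalo green, x2 = kg of iron-oxide yellow, x3 = kg of iron-oxide red.
Minimize 20.72x1 + 3.39x2 + 2.22x3 with:
  62x1 + 131x2 + 145x3 ≥ 329   (hiding power)
  32x2 + 218x3 ≥ 126   (red component)
  73x1 + 223x2 + 25x3 ≥ 271   (yellow component)
  x1, x2, x3 ≥ 0.
The optimal basis is {iron-oxide yellow, iron-oxide red}; phthalo green drops out. Binding constraints: hiding power and yellow component.
Optimal quantities: iron-oxide yellow = 1.069 kg, iron-oxide red = 1.303 kg.
Total cost: 3.39·1.069 + 2.22·1.303 = 6.5166.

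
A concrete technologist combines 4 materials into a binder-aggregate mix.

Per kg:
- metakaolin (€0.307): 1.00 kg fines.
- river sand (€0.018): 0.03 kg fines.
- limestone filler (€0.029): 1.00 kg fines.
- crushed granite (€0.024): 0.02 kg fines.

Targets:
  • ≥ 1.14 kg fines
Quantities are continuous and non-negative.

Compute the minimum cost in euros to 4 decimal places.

€0.0331

Let x1 = kg of metakaolin, x2 = kg of river sand, x3 = kg of limestone filler, x4 = kg of crushed granite.
Minimise 0.307x1 + 0.018x2 + 0.029x3 + 0.024x4 subject to:
  1x1 + 0.03x2 + 1x3 + 0.02x4 ≥ 1.14   (fines)
  x1, x2, x3, x4 ≥ 0.
The cheapest feasible vertex uses only limestone filler; metakaolin, river sand, crushed granite are not used. The fines requirement is met with equality.
That vertex is x3 = 1.14.
Objective = 0.029·1.14 = 0.033060.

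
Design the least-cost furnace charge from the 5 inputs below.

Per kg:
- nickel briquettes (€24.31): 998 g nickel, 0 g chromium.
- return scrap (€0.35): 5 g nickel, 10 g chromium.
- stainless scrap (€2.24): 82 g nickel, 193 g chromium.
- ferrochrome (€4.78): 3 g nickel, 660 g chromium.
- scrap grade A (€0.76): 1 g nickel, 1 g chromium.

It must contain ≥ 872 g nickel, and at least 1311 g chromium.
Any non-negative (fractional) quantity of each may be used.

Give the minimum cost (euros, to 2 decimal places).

Treat it as an LP. Let x1 = kg of nickel briquettes, x2 = kg of return scrap, x3 = kg of stainless scrap, x4 = kg of ferrochrome, x5 = kg of scrap grade A.
Minimise 24.31x1 + 0.35x2 + 2.24x3 + 4.78x4 + 0.76x5 subject to:
  998x1 + 5x2 + 82x3 + 3x4 + 1x5 ≥ 872   (nickel)
  10x2 + 193x3 + 660x4 + 1x5 ≥ 1311   (chromium)
  x1, x2, x3, x4, x5 ≥ 0.
The cheapest feasible vertex uses only nickel briquettes, stainless scrap; return scrap, ferrochrome, scrap grade A are not used. The nickel and chromium requirements are met with equality.
Solving gives x1 = 0.3156, x3 = 6.793.
Hence cost = 24.31·0.3156 + 2.24·6.793 = €22.8886.

€22.89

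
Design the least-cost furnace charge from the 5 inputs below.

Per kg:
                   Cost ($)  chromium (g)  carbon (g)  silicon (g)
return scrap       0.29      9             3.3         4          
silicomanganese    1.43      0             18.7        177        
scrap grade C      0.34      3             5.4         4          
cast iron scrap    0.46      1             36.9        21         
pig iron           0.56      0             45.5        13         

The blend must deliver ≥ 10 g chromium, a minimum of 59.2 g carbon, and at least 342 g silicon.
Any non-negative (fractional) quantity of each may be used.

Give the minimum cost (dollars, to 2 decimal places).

Let x1 = kg of return scrap, x2 = kg of silicomanganese, x3 = kg of scrap grade C, x4 = kg of cast iron scrap, x5 = kg of pig iron.
Minimise 0.29x1 + 1.43x2 + 0.34x3 + 0.46x4 + 0.56x5 subject to:
  9x1 + 3x3 + 1x4 ≥ 10   (chromium)
  3.3x1 + 18.7x2 + 5.4x3 + 36.9x4 + 45.5x5 ≥ 59.2   (carbon)
  4x1 + 177x2 + 4x3 + 21x4 + 13x5 ≥ 342   (silicon)
  x1, x2, x3, x4, x5 ≥ 0.
At the optimum only return scrap, silicomanganese, cast iron scrap are positive (scrap grade C, pig iron = 0). Binding constraints: chromium, carbon, silicon.
Solving gives x1 = 1.047, x2 = 1.84, x4 = 0.5783.
Hence cost = 0.29·1.047 + 1.43·1.84 + 0.46·0.5783 = $3.2008.

$3.20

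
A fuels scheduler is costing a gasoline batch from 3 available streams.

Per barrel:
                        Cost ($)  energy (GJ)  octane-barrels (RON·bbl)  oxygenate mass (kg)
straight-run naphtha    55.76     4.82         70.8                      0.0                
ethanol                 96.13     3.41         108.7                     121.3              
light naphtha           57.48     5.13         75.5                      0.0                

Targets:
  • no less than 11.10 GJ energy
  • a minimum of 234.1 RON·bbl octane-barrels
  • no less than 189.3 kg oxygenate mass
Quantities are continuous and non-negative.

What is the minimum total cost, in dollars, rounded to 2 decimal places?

Let x1 = barrels of straight-run naphtha, x2 = barrels of ethanol, x3 = barrels of light naphtha.
min 55.76x1 + 96.13x2 + 57.48x3 subject to:
  4.82x1 + 3.41x2 + 5.13x3 ≥ 11.1   (energy)
  70.8x1 + 108.7x2 + 75.5x3 ≥ 234.1   (octane-barrels)
  121.3x2 ≥ 189.3   (oxygenate mass)
  x1, x2, x3 ≥ 0.
The optimal basis is {ethanol, light naphtha}; straight-run naphtha drops out. The energy and oxygenate mass requirements are met with equality.
Solving gives x2 = 1.56059, x3 = 1.12639.
Objective = 96.13·1.56059 + 57.48·1.12639 = 214.7644.

$214.76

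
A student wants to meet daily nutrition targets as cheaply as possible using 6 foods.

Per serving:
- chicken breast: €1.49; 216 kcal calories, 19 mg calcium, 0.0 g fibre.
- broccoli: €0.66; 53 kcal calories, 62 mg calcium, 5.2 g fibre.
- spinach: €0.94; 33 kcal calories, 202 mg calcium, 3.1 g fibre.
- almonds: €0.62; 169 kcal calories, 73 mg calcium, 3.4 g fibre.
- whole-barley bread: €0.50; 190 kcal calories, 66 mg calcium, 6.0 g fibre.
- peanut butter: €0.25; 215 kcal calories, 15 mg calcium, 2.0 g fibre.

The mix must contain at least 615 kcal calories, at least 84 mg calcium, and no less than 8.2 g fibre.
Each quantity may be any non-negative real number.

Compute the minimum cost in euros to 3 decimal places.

Let x1 = servings of chicken breast, x2 = servings of broccoli, x3 = servings of spinach, x4 = servings of almonds, x5 = servings of whole-barley bread, x6 = servings of peanut butter.
min 1.49x1 + 0.66x2 + 0.94x3 + 0.62x4 + 0.5x5 + 0.25x6 s.t.:
  216x1 + 53x2 + 33x3 + 169x4 + 190x5 + 215x6 ≥ 615   (calories)
  19x1 + 62x2 + 202x3 + 73x4 + 66x5 + 15x6 ≥ 84   (calcium)
  5.2x2 + 3.1x3 + 3.4x4 + 6x5 + 2x6 ≥ 8.2   (fibre)
  x1, x2, x3, x4, x5, x6 ≥ 0.
The optimal basis is {spinach, whole-barley bread, peanut butter}; chicken breast, broccoli, almonds drop out. The calories, calcium, fibre requirements are met with equality.
Solving gives x3 = 0.06186, x5 = 0.5449, x6 = 2.369.
Total cost: 0.94·0.06186 + 0.5·0.5449 + 0.25·2.369 = 0.92285.

€0.923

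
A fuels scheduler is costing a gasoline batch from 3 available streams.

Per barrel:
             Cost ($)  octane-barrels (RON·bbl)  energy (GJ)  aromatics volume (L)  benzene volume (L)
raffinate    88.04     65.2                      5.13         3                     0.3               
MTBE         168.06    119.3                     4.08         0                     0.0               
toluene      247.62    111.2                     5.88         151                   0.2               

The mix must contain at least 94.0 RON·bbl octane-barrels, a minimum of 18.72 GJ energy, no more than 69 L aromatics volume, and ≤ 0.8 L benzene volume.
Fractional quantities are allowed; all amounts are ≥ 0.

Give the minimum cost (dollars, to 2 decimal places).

$442.38

Let x1 = barrels of raffinate, x2 = barrels of MTBE, x3 = barrels of toluene.
Minimise 88.04x1 + 168.06x2 + 247.62x3 with:
  65.2x1 + 119.3x2 + 111.2x3 ≥ 94   (octane-barrels)
  5.13x1 + 4.08x2 + 5.88x3 ≥ 18.72   (energy)
  3x1 + 151x3 ≤ 69   (aromatics volume)
  0.3x1 + 0.2x3 ≤ 0.8   (benzene volume)
  x1, x2, x3 ≥ 0.
The minimum-cost mix takes nothing from toluene — only raffinate, MTBE. Binding constraints: energy and benzene volume.
So raffinate = 2.6667 barrels, MTBE = 1.2353 barrels.
Cost = 88.04·2.6667 + 168.06·1.2353 = 442.3808.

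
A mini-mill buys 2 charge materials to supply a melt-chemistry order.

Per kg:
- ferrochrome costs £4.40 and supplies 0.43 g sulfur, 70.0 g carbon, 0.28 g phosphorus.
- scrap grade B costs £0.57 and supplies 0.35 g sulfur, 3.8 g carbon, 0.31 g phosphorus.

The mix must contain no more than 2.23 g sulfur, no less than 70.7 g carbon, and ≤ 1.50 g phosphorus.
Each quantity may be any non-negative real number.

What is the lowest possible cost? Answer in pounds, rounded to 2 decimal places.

£4.44

Let x1 = kg of ferrochrome, x2 = kg of scrap grade B.
Minimize 4.4x1 + 0.57x2 s.t.:
  0.43x1 + 0.35x2 ≤ 2.23   (sulfur)
  70x1 + 3.8x2 ≥ 70.7   (carbon)
  0.28x1 + 0.31x2 ≤ 1.5   (phosphorus)
  x1, x2 ≥ 0.
The cheapest feasible vertex uses only ferrochrome; scrap grade B is not used. The carbon requirement is met with equality.
Optimal quantities: ferrochrome = 1.01 kg.
Hence cost = 4.4·1.01 = £4.4440.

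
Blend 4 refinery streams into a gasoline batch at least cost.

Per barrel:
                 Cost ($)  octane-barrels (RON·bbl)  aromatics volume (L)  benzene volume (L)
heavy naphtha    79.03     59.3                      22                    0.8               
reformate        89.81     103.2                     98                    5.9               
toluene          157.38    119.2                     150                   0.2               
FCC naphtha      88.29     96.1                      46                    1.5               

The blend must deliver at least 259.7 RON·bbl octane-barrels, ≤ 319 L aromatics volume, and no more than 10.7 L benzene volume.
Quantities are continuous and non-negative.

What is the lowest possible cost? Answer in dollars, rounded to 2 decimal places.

Set it up as a linear program. Let x1 = barrels of heavy naphtha, x2 = barrels of reformate, x3 = barrels of toluene, x4 = barrels of FCC naphtha.
Minimize 79.03x1 + 89.81x2 + 157.38x3 + 88.29x4 with:
  59.3x1 + 103.2x2 + 119.2x3 + 96.1x4 ≥ 259.7   (octane-barrels)
  22x1 + 98x2 + 150x3 + 46x4 ≤ 319   (aromatics volume)
  0.8x1 + 5.9x2 + 0.2x3 + 1.5x4 ≤ 10.7   (benzene volume)
  x1, x2, x3, x4 ≥ 0.
At the optimum only reformate, FCC naphtha are positive (heavy naphtha, toluene = 0). Binding constraints: octane-barrels and benzene volume.
Solving gives x2 = 1.5496, x4 = 1.0383.
Hence cost = 89.81·1.5496 + 88.29·1.0383 = $230.8411.

$230.84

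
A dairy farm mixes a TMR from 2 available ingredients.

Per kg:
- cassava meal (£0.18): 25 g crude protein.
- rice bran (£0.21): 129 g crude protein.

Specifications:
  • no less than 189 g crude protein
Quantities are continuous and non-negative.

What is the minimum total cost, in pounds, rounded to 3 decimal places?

This is a linear program. Let x1 = kg of cassava meal, x2 = kg of rice bran.
Minimise 0.18x1 + 0.21x2 subject to:
  25x1 + 129x2 ≥ 189   (crude protein)
  x1, x2 ≥ 0.
The optimal basis is {rice bran}; cassava meal drops out. There the crude protein constraint is tight.
Solving gives x2 = 1.465.
Hence cost = 0.21·1.465 = £0.30765.

£0.308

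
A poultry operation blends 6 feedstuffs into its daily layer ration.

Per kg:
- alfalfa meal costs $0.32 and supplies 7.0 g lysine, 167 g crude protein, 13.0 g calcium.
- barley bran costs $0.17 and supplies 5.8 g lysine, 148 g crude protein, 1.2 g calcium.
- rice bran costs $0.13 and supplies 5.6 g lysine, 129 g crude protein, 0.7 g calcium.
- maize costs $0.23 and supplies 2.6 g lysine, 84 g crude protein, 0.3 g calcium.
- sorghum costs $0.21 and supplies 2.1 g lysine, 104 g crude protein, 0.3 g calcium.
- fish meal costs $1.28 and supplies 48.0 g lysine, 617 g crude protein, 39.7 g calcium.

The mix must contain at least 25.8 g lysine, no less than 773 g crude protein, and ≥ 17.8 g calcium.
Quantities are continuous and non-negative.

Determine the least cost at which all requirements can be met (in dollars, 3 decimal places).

Let x1 = kg of alfalfa meal, x2 = kg of barley bran, x3 = kg of rice bran, x4 = kg of maize, x5 = kg of sorghum, x6 = kg of fish meal.
Minimize 0.32x1 + 0.17x2 + 0.13x3 + 0.23x4 + 0.21x5 + 1.28x6 s.t.:
  7x1 + 5.8x2 + 5.6x3 + 2.6x4 + 2.1x5 + 48x6 ≥ 25.8   (lysine)
  167x1 + 148x2 + 129x3 + 84x4 + 104x5 + 617x6 ≥ 773   (crude protein)
  13x1 + 1.2x2 + 0.7x3 + 0.3x4 + 0.3x5 + 39.7x6 ≥ 17.8   (calcium)
  x1, x2, x3, x4, x5, x6 ≥ 0.
The minimum-cost mix takes nothing from barley bran, maize, sorghum, fish meal — only alfalfa meal, rice bran. The crude protein and calcium requirements are met with equality.
So alfalfa meal = 1.125 kg, rice bran = 4.536 kg.
Cost = 0.32·1.125 + 0.13·4.536 = 0.94968.

$0.950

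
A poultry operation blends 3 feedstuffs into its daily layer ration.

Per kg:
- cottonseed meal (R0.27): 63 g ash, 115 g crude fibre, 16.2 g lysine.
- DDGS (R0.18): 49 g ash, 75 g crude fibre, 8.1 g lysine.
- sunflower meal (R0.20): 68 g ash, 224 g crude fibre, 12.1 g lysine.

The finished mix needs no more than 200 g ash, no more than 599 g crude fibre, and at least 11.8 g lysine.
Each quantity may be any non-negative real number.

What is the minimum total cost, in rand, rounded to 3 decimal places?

Treat it as an LP. Let x1 = kg of cottonseed meal, x2 = kg of DDGS, x3 = kg of sunflower meal.
Minimize 0.27x1 + 0.18x2 + 0.2x3 subject to:
  63x1 + 49x2 + 68x3 ≤ 200   (ash)
  115x1 + 75x2 + 224x3 ≤ 599   (crude fibre)
  16.2x1 + 8.1x2 + 12.1x3 ≥ 11.8   (lysine)
  x1, x2, x3 ≥ 0.
At the optimum only sunflower meal is positive (cottonseed meal, DDGS = 0). The lysine requirement is met with equality.
Solving gives x3 = 0.9752.
Cost = 0.2·0.9752 = 0.19504.

R0.195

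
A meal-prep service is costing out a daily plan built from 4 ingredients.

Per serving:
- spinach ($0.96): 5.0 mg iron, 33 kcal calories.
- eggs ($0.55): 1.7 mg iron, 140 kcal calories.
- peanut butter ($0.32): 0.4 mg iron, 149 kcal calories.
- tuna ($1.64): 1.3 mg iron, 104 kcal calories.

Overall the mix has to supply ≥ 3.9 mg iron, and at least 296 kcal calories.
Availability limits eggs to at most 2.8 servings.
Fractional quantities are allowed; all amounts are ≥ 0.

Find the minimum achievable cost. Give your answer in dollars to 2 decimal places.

$1.20

Let x1 = servings of spinach, x2 = servings of eggs, x3 = servings of peanut butter, x4 = servings of tuna.
Minimise 0.96x1 + 0.55x2 + 0.32x3 + 1.64x4 with:
  5x1 + 1.7x2 + 0.4x3 + 1.3x4 ≥ 3.9   (iron)
  33x1 + 140x2 + 149x3 + 104x4 ≥ 296   (calories)
  x2 ≤ 2.8
  x1, x2, x3, x4 ≥ 0.
The minimum-cost mix takes nothing from eggs, tuna — only spinach, peanut butter. There the iron and calories constraints are tight.
Solving gives x1 = 0.6323, x3 = 1.847.
Hence cost = 0.96·0.6323 + 0.32·1.847 = $1.1980.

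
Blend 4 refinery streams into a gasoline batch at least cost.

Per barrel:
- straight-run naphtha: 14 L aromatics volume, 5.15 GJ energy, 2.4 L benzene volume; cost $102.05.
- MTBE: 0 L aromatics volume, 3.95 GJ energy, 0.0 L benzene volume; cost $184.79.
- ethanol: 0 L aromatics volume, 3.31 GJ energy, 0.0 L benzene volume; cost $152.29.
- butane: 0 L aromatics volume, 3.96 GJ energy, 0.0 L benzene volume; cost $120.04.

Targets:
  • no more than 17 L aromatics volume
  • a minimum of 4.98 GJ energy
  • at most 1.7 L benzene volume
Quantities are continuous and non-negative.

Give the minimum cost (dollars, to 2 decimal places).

Let x1 = barrels of straight-run naphtha, x2 = barrels of MTBE, x3 = barrels of ethanol, x4 = barrels of butane.
Minimise 102.05x1 + 184.79x2 + 152.29x3 + 120.04x4 s.t.:
  14x1 ≤ 17   (aromatics volume)
  5.15x1 + 3.95x2 + 3.31x3 + 3.96x4 ≥ 4.98   (energy)
  2.4x1 ≤ 1.7   (benzene volume)
  x1, x2, x3, x4 ≥ 0.
At the optimum only straight-run naphtha, butane are positive (MTBE, ethanol = 0). There the energy and benzene volume constraints are tight.
Solving gives x1 = 0.708333, x4 = 0.336385.
Hence cost = 102.05·0.708333 + 120.04·0.336385 = $112.66504.

$112.67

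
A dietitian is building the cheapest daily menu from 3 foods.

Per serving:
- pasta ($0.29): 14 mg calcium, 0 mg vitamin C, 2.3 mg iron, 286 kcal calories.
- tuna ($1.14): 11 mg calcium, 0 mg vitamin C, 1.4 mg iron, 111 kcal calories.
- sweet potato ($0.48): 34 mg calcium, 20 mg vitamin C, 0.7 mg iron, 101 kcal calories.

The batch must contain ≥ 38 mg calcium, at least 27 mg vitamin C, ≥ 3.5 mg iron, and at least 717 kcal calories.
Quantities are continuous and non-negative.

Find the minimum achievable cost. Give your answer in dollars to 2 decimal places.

$1.24

Let x1 = servings of pasta, x2 = servings of tuna, x3 = servings of sweet potato.
Minimize 0.29x1 + 1.14x2 + 0.48x3 with:
  14x1 + 11x2 + 34x3 ≥ 38   (calcium)
  20x3 ≥ 27   (vitamin C)
  2.3x1 + 1.4x2 + 0.7x3 ≥ 3.5   (iron)
  286x1 + 111x2 + 101x3 ≥ 717   (calories)
  x1, x2, x3 ≥ 0.
The optimal basis is {pasta, sweet potato}; tuna drops out. Binding constraints: vitamin C and calories.
So pasta = 2.03 servings, sweet potato = 1.35 servings.
Total cost: 0.29·2.03 + 0.48·1.35 = 1.2367.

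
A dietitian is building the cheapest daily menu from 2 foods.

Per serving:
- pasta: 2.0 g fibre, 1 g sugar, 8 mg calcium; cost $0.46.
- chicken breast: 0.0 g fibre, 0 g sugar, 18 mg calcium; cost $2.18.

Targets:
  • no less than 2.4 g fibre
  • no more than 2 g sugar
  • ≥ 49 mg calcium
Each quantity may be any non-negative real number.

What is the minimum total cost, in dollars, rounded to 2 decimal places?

$4.92

This is a linear program. Let x1 = servings of pasta, x2 = servings of chicken breast.
min 0.46x1 + 2.18x2 with:
  2x1 ≥ 2.4   (fibre)
  1x1 ≤ 2   (sugar)
  8x1 + 18x2 ≥ 49   (calcium)
  x1, x2 ≥ 0.
Both inputs are positive at the optimum. There the sugar and calcium constraints are tight.
Solving gives x1 = 2, x2 = 1.833.
Total cost: 0.46·2 + 2.18·1.833 = 4.9159.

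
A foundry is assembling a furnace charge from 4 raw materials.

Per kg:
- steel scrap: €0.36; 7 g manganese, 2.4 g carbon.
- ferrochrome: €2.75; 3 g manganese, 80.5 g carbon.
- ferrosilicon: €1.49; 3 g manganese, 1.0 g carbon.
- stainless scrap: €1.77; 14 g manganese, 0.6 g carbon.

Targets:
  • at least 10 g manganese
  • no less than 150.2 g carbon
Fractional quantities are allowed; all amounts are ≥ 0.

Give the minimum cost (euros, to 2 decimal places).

Let x1 = kg of steel scrap, x2 = kg of ferrochrome, x3 = kg of ferrosilicon, x4 = kg of stainless scrap.
min 0.36x1 + 2.75x2 + 1.49x3 + 1.77x4 subject to:
  7x1 + 3x2 + 3x3 + 14x4 ≥ 10   (manganese)
  2.4x1 + 80.5x2 + 1x3 + 0.6x4 ≥ 150.2   (carbon)
  x1, x2, x3, x4 ≥ 0.
The cheapest feasible vertex uses only steel scrap, ferrochrome; ferrosilicon, stainless scrap are not used. The manganese and carbon requirements are met with equality.
So steel scrap = 0.6371 kg, ferrochrome = 1.847 kg.
Hence cost = 0.36·0.6371 + 2.75·1.847 = €5.3086.

€5.31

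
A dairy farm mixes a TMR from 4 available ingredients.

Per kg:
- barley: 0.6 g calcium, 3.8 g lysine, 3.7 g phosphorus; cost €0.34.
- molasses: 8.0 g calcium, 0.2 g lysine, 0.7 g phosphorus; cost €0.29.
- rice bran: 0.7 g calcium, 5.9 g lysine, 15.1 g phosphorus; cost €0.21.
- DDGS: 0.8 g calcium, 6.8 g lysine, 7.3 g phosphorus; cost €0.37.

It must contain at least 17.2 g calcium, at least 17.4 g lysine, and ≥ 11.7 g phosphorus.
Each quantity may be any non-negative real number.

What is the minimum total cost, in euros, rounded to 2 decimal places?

Let x1 = kg of barley, x2 = kg of molasses, x3 = kg of rice bran, x4 = kg of DDGS.
Minimise 0.34x1 + 0.29x2 + 0.21x3 + 0.37x4 subject to:
  0.6x1 + 8x2 + 0.7x3 + 0.8x4 ≥ 17.2   (calcium)
  3.8x1 + 0.2x2 + 5.9x3 + 6.8x4 ≥ 17.4   (lysine)
  3.7x1 + 0.7x2 + 15.1x3 + 7.3x4 ≥ 11.7   (phosphorus)
  x1, x2, x3, x4 ≥ 0.
The cheapest feasible vertex uses only molasses, rice bran; barley, DDGS are not used. The calcium and lysine requirements are met with equality.
Solving gives x2 = 1.898, x3 = 2.885.
Total cost: 0.29·1.898 + 0.21·2.885 = 1.1563.

€1.16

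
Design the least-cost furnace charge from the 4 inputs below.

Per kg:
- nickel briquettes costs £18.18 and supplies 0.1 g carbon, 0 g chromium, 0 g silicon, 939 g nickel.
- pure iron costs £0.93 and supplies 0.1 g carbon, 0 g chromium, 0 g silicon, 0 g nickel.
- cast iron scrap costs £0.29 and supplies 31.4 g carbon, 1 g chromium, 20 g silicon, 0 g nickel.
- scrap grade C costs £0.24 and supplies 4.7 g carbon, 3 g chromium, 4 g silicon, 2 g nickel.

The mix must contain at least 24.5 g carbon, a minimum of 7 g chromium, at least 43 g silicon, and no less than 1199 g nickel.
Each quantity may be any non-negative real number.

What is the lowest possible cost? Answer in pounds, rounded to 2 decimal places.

£24.09

This is a linear program. Let x1 = kg of nickel briquettes, x2 = kg of pure iron, x3 = kg of cast iron scrap, x4 = kg of scrap grade C.
Minimise 18.18x1 + 0.93x2 + 0.29x3 + 0.24x4 s.t.:
  0.1x1 + 0.1x2 + 31.4x3 + 4.7x4 ≥ 24.5   (carbon)
  1x3 + 3x4 ≥ 7   (chromium)
  20x3 + 4x4 ≥ 43   (silicon)
  939x1 + 2x4 ≥ 1199   (nickel)
  x1, x2, x3, x4 ≥ 0.
At the optimum only nickel briquettes, cast iron scrap, scrap grade C are positive (pure iron = 0). Binding constraints: chromium, silicon, nickel.
Solving gives x1 = 1.2732, x3 = 1.8036, x4 = 1.7321.
Hence cost = 18.18·1.2732 + 0.29·1.8036 + 0.24·1.7321 = £24.0855.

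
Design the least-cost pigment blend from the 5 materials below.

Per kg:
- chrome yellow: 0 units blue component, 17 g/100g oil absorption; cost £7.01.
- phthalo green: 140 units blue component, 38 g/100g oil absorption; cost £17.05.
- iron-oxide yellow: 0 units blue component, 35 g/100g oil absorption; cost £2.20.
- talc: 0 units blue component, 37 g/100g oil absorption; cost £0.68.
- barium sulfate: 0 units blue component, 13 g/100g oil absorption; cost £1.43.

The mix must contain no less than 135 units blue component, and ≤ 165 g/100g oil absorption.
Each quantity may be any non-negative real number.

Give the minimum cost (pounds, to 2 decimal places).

Let x1 = kg of chrome yellow, x2 = kg of phthalo green, x3 = kg of iron-oxide yellow, x4 = kg of talc, x5 = kg of barium sulfate.
min 7.01x1 + 17.05x2 + 2.2x3 + 0.68x4 + 1.43x5 subject to:
  140x2 ≥ 135   (blue component)
  17x1 + 38x2 + 35x3 + 37x4 + 13x5 ≤ 165   (oil absorption)
  x1, x2, x3, x4, x5 ≥ 0.
At the optimum only phthalo green is positive (chrome yellow, iron-oxide yellow, talc, barium sulfate = 0). The blue component requirement is met with equality.
So phthalo green = 0.9643 kg.
Hence cost = 17.05·0.9643 = £16.4413.

£16.44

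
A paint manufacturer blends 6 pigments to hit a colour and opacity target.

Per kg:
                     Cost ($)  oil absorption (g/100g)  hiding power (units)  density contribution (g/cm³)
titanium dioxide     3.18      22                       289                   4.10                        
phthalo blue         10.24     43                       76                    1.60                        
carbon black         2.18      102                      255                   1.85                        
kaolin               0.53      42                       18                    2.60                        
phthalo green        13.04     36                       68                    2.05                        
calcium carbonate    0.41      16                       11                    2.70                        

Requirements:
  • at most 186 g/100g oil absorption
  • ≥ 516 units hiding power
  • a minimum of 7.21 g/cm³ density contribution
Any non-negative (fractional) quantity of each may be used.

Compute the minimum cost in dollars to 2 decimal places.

Let x1 = kg of titanium dioxide, x2 = kg of phthalo blue, x3 = kg of carbon black, x4 = kg of kaolin, x5 = kg of phthalo green, x6 = kg of calcium carbonate.
Minimise 3.18x1 + 10.24x2 + 2.18x3 + 0.53x4 + 13.04x5 + 0.41x6 subject to:
  22x1 + 43x2 + 102x3 + 42x4 + 36x5 + 16x6 ≤ 186   (oil absorption)
  289x1 + 76x2 + 255x3 + 18x4 + 68x5 + 11x6 ≥ 516   (hiding power)
  4.1x1 + 1.6x2 + 1.85x3 + 2.6x4 + 2.05x5 + 2.7x6 ≥ 7.21   (density contribution)
  x1, x2, x3, x4, x5, x6 ≥ 0.
The cheapest feasible vertex uses only titanium dioxide, carbon black, calcium carbonate; phthalo blue, kaolin, phthalo green are not used. The oil absorption, hiding power, density contribution requirements are met with equality.
Optimal quantities: titanium dioxide = 0.3489 kg, carbon black = 1.583 kg, calcium carbonate = 1.056 kg.
Objective = 3.18·0.3489 + 2.18·1.583 + 0.41·1.056 = 4.9934.

$4.99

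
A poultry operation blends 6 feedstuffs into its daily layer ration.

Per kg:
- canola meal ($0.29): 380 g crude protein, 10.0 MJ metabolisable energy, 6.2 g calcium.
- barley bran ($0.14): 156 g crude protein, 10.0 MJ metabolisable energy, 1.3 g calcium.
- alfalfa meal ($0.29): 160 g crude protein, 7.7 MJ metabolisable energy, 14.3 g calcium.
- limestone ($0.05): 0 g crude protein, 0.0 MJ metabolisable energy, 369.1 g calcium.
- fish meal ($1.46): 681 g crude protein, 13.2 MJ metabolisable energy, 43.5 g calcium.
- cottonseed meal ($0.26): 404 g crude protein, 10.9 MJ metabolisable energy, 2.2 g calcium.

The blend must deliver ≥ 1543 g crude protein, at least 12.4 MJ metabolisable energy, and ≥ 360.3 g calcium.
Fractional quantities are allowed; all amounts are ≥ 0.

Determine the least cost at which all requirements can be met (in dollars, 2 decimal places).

$1.04

Set it up as a linear program. Let x1 = kg of canola meal, x2 = kg of barley bran, x3 = kg of alfalfa meal, x4 = kg of limestone, x5 = kg of fish meal, x6 = kg of cottonseed meal.
min 0.29x1 + 0.14x2 + 0.29x3 + 0.05x4 + 1.46x5 + 0.26x6 subject to:
  380x1 + 156x2 + 160x3 + 681x5 + 404x6 ≥ 1543   (crude protein)
  10x1 + 10x2 + 7.7x3 + 13.2x5 + 10.9x6 ≥ 12.4   (metabolisable energy)
  6.2x1 + 1.3x2 + 14.3x3 + 369.1x4 + 43.5x5 + 2.2x6 ≥ 360.3   (calcium)
  x1, x2, x3, x4, x5, x6 ≥ 0.
The minimum-cost mix takes nothing from canola meal, barley bran, alfalfa meal, fish meal — only limestone, cottonseed meal. The crude protein and calcium requirements are met with equality.
So limestone = 0.9534 kg, cottonseed meal = 3.819 kg.
Cost = 0.05·0.9534 + 0.26·3.819 = 1.0406.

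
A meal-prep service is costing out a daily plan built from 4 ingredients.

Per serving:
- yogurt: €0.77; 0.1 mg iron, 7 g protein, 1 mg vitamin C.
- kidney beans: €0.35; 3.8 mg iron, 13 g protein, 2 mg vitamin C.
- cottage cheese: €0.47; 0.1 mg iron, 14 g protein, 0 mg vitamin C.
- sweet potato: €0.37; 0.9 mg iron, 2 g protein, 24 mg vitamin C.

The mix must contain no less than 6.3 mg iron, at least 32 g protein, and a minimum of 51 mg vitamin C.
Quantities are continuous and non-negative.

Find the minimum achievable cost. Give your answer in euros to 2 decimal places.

Set it up as a linear program. Let x1 = servings of yogurt, x2 = servings of kidney beans, x3 = servings of cottage cheese, x4 = servings of sweet potato.
Minimize 0.77x1 + 0.35x2 + 0.47x3 + 0.37x4 subject to:
  0.1x1 + 3.8x2 + 0.1x3 + 0.9x4 ≥ 6.3   (iron)
  7x1 + 13x2 + 14x3 + 2x4 ≥ 32   (protein)
  1x1 + 2x2 + 24x4 ≥ 51   (vitamin C)
  x1, x2, x3, x4 ≥ 0.
The optimal basis is {kidney beans, sweet potato}; yogurt, cottage cheese drop out. The protein and vitamin C requirements are met with equality.
Optimal quantities: kidney beans = 2.162 servings, sweet potato = 1.945 servings.
Total cost: 0.35·2.162 + 0.37·1.945 = 1.4764.

€1.48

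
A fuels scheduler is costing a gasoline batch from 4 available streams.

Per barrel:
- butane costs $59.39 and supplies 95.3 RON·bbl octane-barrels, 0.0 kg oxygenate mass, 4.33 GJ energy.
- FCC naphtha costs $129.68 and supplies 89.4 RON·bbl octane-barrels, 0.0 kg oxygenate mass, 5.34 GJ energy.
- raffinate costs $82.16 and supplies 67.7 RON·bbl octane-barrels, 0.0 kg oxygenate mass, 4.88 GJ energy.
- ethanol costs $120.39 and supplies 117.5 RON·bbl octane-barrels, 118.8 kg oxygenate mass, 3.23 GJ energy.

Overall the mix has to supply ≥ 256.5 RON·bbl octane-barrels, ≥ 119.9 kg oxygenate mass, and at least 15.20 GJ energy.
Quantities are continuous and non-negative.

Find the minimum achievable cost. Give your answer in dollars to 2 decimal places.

$285.27

Let x1 = barrels of butane, x2 = barrels of FCC naphtha, x3 = barrels of raffinate, x4 = barrels of ethanol.
Minimize 59.39x1 + 129.68x2 + 82.16x3 + 120.39x4 s.t.:
  95.3x1 + 89.4x2 + 67.7x3 + 117.5x4 ≥ 256.5   (octane-barrels)
  118.8x4 ≥ 119.9   (oxygenate mass)
  4.33x1 + 5.34x2 + 4.88x3 + 3.23x4 ≥ 15.2   (energy)
  x1, x2, x3, x4 ≥ 0.
The optimal basis is {butane, ethanol}; FCC naphtha, raffinate drop out. The oxygenate mass and energy requirements are met with equality.
Solving gives x1 = 2.758, x4 = 1.009.
Objective = 59.39·2.758 + 120.39·1.009 = 285.2711.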